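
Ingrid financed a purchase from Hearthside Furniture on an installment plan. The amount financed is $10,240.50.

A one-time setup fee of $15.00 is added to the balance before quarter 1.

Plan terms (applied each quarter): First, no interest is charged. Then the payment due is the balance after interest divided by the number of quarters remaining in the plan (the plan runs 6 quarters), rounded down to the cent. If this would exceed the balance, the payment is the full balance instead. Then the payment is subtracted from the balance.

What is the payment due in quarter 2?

# | Opening | Payment | End bal
1 | $10,255.50 | $1,709.25 | $8,546.25
2 | $8,546.25 | $1,709.25 | $6,837.00

$1,709.25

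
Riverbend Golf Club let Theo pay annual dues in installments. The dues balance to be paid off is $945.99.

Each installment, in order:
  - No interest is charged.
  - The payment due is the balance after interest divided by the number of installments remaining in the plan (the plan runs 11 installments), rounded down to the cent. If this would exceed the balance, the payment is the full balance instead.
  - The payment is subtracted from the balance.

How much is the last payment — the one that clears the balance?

Installment 1: $945.99 − $85.99 → $860.00
Installment 2: $860.00 − $86.00 → $774.00
Installment 3: $774.00 − $86.00 → $688.00
Installment 4: $688.00 − $86.00 → $602.00
Installment 5: $602.00 − $86.00 → $516.00
Installment 6: $516.00 − $86.00 → $430.00
Installment 7: $430.00 − $86.00 → $344.00
Installment 8: $344.00 − $86.00 → $258.00
Installment 9: $258.00 − $86.00 → $172.00
Installment 10: $172.00 − $86.00 → $86.00
Installment 11: $86.00 − $86.00 → $0.00

$86.00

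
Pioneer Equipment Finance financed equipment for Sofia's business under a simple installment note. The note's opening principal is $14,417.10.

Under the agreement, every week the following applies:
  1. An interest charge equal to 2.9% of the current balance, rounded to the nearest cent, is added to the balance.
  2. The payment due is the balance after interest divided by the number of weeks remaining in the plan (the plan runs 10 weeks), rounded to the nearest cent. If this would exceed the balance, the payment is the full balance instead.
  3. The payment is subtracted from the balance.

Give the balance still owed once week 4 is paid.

$9,698.20

Week 1: opening $14,417.10; interest $418.10 → $14,835.20; payment $1,483.52; balance $13,351.68
Week 2: opening $13,351.68; interest $387.20 → $13,738.88; payment $1,526.54; balance $12,212.34
Week 3: opening $12,212.34; interest $354.16 → $12,566.50; payment $1,570.81; balance $10,995.69
Week 4: opening $10,995.69; interest $318.88 → $11,314.57; payment $1,616.37; balance $9,698.20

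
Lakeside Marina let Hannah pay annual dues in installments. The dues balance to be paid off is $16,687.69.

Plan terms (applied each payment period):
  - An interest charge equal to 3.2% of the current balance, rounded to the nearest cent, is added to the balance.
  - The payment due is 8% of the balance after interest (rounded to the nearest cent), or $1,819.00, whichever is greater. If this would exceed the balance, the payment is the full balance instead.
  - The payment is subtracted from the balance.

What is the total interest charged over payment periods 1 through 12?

$3,382.74

Payment period 1: opening $16,687.69; interest $534.01 → $17,221.70; payment $1,819.00; balance $15,402.70
Payment period 2: opening $15,402.70; interest $492.89 → $15,895.59; payment $1,819.00; balance $14,076.59
Payment period 3: opening $14,076.59; interest $450.45 → $14,527.04; payment $1,819.00; balance $12,708.04
Payment period 4: opening $12,708.04; interest $406.66 → $13,114.70; payment $1,819.00; balance $11,295.70
Payment period 5: opening $11,295.70; interest $361.46 → $11,657.16; payment $1,819.00; balance $9,838.16
Payment period 6: opening $9,838.16; interest $314.82 → $10,152.98; payment $1,819.00; balance $8,333.98
Payment period 7: opening $8,333.98; interest $266.69 → $8,600.67; payment $1,819.00; balance $6,781.67
Payment period 8: opening $6,781.67; interest $217.01 → $6,998.68; payment $1,819.00; balance $5,179.68
Payment period 9: opening $5,179.68; interest $165.75 → $5,345.43; payment $1,819.00; balance $3,526.43
Payment period 10: opening $3,526.43; interest $112.85 → $3,639.28; payment $1,819.00; balance $1,820.28
Payment period 11: opening $1,820.28; interest $58.25 → $1,878.53; payment $1,819.00; balance $59.53
Payment period 12: opening $59.53; interest $1.90 → $61.43; payment $61.43; balance $0.00
Total interest: $534.01 + $492.89 + $450.45 + $406.66 + $361.46 + $314.82 + $266.69 + $217.01 + $165.75 + $112.85 + $58.25 + $1.90 = $3,382.74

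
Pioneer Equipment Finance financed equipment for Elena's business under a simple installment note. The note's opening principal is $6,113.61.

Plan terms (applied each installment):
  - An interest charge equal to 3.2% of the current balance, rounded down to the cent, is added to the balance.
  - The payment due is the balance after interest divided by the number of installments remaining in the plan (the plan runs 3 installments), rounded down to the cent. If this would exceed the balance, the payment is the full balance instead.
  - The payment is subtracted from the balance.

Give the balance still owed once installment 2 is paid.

$2,170.38

Installment 1: opening $6,113.61; interest $195.63 → $6,309.24; payment $2,103.08; balance $4,206.16
Installment 2: opening $4,206.16; interest $134.59 → $4,340.75; payment $2,170.37; balance $2,170.38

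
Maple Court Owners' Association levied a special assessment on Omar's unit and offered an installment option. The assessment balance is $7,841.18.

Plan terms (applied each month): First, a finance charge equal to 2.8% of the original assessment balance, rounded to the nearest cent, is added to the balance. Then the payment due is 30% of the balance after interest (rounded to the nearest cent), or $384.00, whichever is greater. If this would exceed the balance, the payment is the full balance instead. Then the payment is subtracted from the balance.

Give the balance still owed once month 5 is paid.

# | Opening | Interest | Payment | End bal
1 | $7,841.18 | $219.55 | $2,418.22 | $5,642.51
2 | $5,642.51 | $219.55 | $1,758.62 | $4,103.44
3 | $4,103.44 | $219.55 | $1,296.90 | $3,026.09
4 | $3,026.09 | $219.55 | $973.69 | $2,271.95
5 | $2,271.95 | $219.55 | $747.45 | $1,744.05

$1,744.05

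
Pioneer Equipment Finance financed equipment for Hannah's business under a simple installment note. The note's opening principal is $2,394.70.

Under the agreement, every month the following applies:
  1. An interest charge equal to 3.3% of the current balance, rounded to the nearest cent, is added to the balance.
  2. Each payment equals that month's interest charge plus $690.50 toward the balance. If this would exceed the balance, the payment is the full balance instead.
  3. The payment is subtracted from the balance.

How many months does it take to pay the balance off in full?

4

Month 1: opening $2,394.70; interest $79.03 → $2,473.73; payment $769.53; balance $1,704.20
Month 2: opening $1,704.20; interest $56.24 → $1,760.44; payment $746.74; balance $1,013.70
Month 3: opening $1,013.70; interest $33.45 → $1,047.15; payment $723.95; balance $323.20
Month 4: opening $323.20; interest $10.67 → $333.87; payment $333.87; balance $0.00
Balance reaches $0.00 in month 4.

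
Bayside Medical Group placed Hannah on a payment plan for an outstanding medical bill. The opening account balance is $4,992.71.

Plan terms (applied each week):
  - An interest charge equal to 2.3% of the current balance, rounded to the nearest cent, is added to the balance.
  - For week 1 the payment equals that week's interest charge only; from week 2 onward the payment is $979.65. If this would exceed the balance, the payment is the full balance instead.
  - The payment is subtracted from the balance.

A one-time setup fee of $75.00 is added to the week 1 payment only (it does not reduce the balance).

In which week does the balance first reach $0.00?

7

Week 1: opening $4,992.71; interest $114.83 → $5,107.54; payment $114.83 (+ $75.00 fee); balance $4,992.71
Week 2: opening $4,992.71; interest $114.83 → $5,107.54; payment $979.65; balance $4,127.89
Week 3: opening $4,127.89; interest $94.94 → $4,222.83; payment $979.65; balance $3,243.18
Week 4: opening $3,243.18; interest $74.59 → $3,317.77; payment $979.65; balance $2,338.12
Week 5: opening $2,338.12; interest $53.78 → $2,391.90; payment $979.65; balance $1,412.25
Week 6: opening $1,412.25; interest $32.48 → $1,444.73; payment $979.65; balance $465.08
Week 7: opening $465.08; interest $10.70 → $475.78; payment $475.78; balance $0.00
Balance reaches $0.00 in week 7.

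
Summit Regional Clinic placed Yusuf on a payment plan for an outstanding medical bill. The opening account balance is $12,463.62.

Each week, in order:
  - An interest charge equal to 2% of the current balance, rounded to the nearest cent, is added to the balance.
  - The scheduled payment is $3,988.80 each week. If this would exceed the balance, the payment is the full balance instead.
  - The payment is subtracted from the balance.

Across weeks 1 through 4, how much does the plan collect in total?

Week 1: opening $12,463.62; interest $249.27 → $12,712.89; payment $3,988.80; balance $8,724.09
Week 2: opening $8,724.09; interest $174.48 → $8,898.57; payment $3,988.80; balance $4,909.77
Week 3: opening $4,909.77; interest $98.20 → $5,007.97; payment $3,988.80; balance $1,019.17
Week 4: opening $1,019.17; interest $20.38 → $1,039.55; payment $1,039.55; balance $0.00
Total paid: $13,005.95

$13,005.95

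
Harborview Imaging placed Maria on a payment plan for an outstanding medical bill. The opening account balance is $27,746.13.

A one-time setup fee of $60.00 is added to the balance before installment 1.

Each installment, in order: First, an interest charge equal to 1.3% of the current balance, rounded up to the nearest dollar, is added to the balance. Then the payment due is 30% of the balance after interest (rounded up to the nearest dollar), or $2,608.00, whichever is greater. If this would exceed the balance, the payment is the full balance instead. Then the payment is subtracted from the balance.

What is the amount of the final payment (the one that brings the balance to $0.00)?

Installment 1: opening $27,806.13; interest $362.00 → $28,168.13; payment $8,451.00; balance $19,717.13
Installment 2: opening $19,717.13; interest $257.00 → $19,974.13; payment $5,993.00; balance $13,981.13
Installment 3: opening $13,981.13; interest $182.00 → $14,163.13; payment $4,249.00; balance $9,914.13
Installment 4: opening $9,914.13; interest $129.00 → $10,043.13; payment $3,013.00; balance $7,030.13
Installment 5: opening $7,030.13; interest $92.00 → $7,122.13; payment $2,608.00; balance $4,514.13
Installment 6: opening $4,514.13; interest $59.00 → $4,573.13; payment $2,608.00; balance $1,965.13
Installment 7: opening $1,965.13; interest $26.00 → $1,991.13; payment $1,991.13; balance $0.00

$1,991.13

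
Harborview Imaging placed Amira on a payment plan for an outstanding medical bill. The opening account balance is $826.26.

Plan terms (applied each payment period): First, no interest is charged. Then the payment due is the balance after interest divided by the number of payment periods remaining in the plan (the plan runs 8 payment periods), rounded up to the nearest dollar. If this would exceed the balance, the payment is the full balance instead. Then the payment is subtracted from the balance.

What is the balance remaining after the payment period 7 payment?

$102.26

# | Opening | Payment | End bal
1 | $826.26 | $104.00 | $722.26
2 | $722.26 | $104.00 | $618.26
3 | $618.26 | $104.00 | $514.26
4 | $514.26 | $103.00 | $411.26
5 | $411.26 | $103.00 | $308.26
6 | $308.26 | $103.00 | $205.26
7 | $205.26 | $103.00 | $102.26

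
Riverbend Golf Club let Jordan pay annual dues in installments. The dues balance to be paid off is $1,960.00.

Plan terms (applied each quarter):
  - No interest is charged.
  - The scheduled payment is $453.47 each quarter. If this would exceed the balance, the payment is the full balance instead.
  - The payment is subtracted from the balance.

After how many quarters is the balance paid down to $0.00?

5

Quarter 1: opening $1,960.00; payment $453.47; balance $1,506.53
Quarter 2: opening $1,506.53; payment $453.47; balance $1,053.06
Quarter 3: opening $1,053.06; payment $453.47; balance $599.59
Quarter 4: opening $599.59; payment $453.47; balance $146.12
Quarter 5: opening $146.12; payment $146.12; balance $0.00
Balance reaches $0.00 in quarter 5.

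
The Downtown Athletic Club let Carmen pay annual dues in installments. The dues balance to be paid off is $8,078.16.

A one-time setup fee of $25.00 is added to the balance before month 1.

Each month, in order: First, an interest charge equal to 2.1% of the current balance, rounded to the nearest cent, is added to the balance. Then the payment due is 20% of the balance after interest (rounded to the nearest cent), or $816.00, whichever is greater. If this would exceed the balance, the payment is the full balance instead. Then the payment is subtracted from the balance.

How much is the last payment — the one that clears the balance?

$562.71

Month 1: $8,103.16 +$170.17 interest = $8,273.33; pay $1,654.67 → $6,618.66
Month 2: $6,618.66 +$138.99 interest = $6,757.65; pay $1,351.53 → $5,406.12
Month 3: $5,406.12 +$113.53 interest = $5,519.65; pay $1,103.93 → $4,415.72
Month 4: $4,415.72 +$92.73 interest = $4,508.45; pay $901.69 → $3,606.76
Month 5: $3,606.76 +$75.74 interest = $3,682.50; pay $816.00 → $2,866.50
Month 6: $2,866.50 +$60.20 interest = $2,926.70; pay $816.00 → $2,110.70
Month 7: $2,110.70 +$44.32 interest = $2,155.02; pay $816.00 → $1,339.02
Month 8: $1,339.02 +$28.12 interest = $1,367.14; pay $816.00 → $551.14
Month 9: $551.14 +$11.57 interest = $562.71; pay $562.71 → $0.00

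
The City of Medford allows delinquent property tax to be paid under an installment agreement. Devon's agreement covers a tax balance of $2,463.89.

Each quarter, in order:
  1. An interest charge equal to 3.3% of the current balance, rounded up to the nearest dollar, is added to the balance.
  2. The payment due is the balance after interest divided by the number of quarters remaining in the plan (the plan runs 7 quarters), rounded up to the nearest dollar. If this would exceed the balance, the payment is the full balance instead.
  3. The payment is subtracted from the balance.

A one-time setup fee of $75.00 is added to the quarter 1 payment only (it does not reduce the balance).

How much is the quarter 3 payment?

$389.00

Quarter 1: opening $2,463.89; interest $82.00 → $2,545.89; payment $364.00 (+ $75.00 fee); balance $2,181.89
Quarter 2: opening $2,181.89; interest $73.00 → $2,254.89; payment $376.00; balance $1,878.89
Quarter 3: opening $1,878.89; interest $63.00 → $1,941.89; payment $389.00; balance $1,552.89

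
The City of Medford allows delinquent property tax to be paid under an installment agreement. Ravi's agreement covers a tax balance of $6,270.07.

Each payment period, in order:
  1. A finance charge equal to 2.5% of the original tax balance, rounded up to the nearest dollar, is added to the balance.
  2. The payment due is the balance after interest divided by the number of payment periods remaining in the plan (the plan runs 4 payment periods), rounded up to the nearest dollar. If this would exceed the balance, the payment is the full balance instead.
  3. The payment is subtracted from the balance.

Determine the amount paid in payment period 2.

$1,660.00

Payment period 1: opening $6,270.07; interest $157.00 → $6,427.07; payment $1,607.00; balance $4,820.07
Payment period 2: opening $4,820.07; interest $157.00 → $4,977.07; payment $1,660.00; balance $3,317.07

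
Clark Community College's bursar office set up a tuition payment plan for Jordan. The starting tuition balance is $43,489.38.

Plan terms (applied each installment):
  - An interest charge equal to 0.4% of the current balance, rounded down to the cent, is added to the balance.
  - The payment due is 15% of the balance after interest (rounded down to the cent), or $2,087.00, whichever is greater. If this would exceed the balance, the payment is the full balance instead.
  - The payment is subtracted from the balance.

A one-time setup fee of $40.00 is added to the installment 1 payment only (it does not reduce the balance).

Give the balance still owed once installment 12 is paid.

Installment 1: opening $43,489.38; interest $173.95 → $43,663.33; payment $6,549.49 (+ $40.00 fee); balance $37,113.84
Installment 2: opening $37,113.84; interest $148.45 → $37,262.29; payment $5,589.34; balance $31,672.95
Installment 3: opening $31,672.95; interest $126.69 → $31,799.64; payment $4,769.94; balance $27,029.70
Installment 4: opening $27,029.70; interest $108.11 → $27,137.81; payment $4,070.67; balance $23,067.14
Installment 5: opening $23,067.14; interest $92.26 → $23,159.40; payment $3,473.91; balance $19,685.49
Installment 6: opening $19,685.49; interest $78.74 → $19,764.23; payment $2,964.63; balance $16,799.60
Installment 7: opening $16,799.60; interest $67.19 → $16,866.79; payment $2,530.01; balance $14,336.78
Installment 8: opening $14,336.78; interest $57.34 → $14,394.12; payment $2,159.11; balance $12,235.01
Installment 9: opening $12,235.01; interest $48.94 → $12,283.95; payment $2,087.00; balance $10,196.95
Installment 10: opening $10,196.95; interest $40.78 → $10,237.73; payment $2,087.00; balance $8,150.73
Installment 11: opening $8,150.73; interest $32.60 → $8,183.33; payment $2,087.00; balance $6,096.33
Installment 12: opening $6,096.33; interest $24.38 → $6,120.71; payment $2,087.00; balance $4,033.71

$4,033.71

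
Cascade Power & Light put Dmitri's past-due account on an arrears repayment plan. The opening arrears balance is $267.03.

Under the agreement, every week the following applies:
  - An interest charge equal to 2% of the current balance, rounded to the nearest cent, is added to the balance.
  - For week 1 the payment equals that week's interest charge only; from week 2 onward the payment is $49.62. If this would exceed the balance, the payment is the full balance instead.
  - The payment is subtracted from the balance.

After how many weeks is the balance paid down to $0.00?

7

Week 1: $267.03 +$5.34 interest = $272.37; pay $5.34 → $267.03
Week 2: $267.03 +$5.34 interest = $272.37; pay $49.62 → $222.75
Week 3: $222.75 +$4.46 interest = $227.21; pay $49.62 → $177.59
Week 4: $177.59 +$3.55 interest = $181.14; pay $49.62 → $131.52
Week 5: $131.52 +$2.63 interest = $134.15; pay $49.62 → $84.53
Week 6: $84.53 +$1.69 interest = $86.22; pay $49.62 → $36.60
Week 7: $36.60 +$0.73 interest = $37.33; pay $37.33 → $0.00
Balance reaches $0.00 in week 7.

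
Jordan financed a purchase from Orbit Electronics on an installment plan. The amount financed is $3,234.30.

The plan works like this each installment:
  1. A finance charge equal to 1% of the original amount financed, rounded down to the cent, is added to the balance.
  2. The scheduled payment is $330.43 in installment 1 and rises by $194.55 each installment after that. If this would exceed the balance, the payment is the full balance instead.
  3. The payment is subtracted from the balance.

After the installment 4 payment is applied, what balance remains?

$874.64

# | Opening | Interest | Payment | End bal
1 | $3,234.30 | $32.34 | $330.43 | $2,936.21
2 | $2,936.21 | $32.34 | $524.98 | $2,443.57
3 | $2,443.57 | $32.34 | $719.53 | $1,756.38
4 | $1,756.38 | $32.34 | $914.08 | $874.64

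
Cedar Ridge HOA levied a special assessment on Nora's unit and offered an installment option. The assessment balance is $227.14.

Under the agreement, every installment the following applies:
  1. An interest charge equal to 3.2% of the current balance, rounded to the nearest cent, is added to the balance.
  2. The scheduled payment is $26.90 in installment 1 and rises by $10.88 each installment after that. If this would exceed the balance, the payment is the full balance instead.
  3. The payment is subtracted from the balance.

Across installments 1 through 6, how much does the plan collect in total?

$253.79

Installment 1: opening $227.14; interest $7.27 → $234.41; payment $26.90; balance $207.51
Installment 2: opening $207.51; interest $6.64 → $214.15; payment $37.78; balance $176.37
Installment 3: opening $176.37; interest $5.64 → $182.01; payment $48.66; balance $133.35
Installment 4: opening $133.35; interest $4.27 → $137.62; payment $59.54; balance $78.08
Installment 5: opening $78.08; interest $2.50 → $80.58; payment $70.42; balance $10.16
Installment 6: opening $10.16; interest $0.33 → $10.49; payment $10.49; balance $0.00
Total paid: $253.79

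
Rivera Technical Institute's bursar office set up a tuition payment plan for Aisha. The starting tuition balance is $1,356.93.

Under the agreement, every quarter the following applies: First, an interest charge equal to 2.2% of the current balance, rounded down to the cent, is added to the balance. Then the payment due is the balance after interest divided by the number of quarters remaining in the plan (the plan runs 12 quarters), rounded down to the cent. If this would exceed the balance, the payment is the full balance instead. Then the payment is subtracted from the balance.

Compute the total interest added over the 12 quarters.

Quarter 1: $1,356.93 +$29.85 interest = $1,386.78; pay $115.56 → $1,271.22
Quarter 2: $1,271.22 +$27.96 interest = $1,299.18; pay $118.10 → $1,181.08
Quarter 3: $1,181.08 +$25.98 interest = $1,207.06; pay $120.70 → $1,086.36
Quarter 4: $1,086.36 +$23.89 interest = $1,110.25; pay $123.36 → $986.89
Quarter 5: $986.89 +$21.71 interest = $1,008.60; pay $126.07 → $882.53
Quarter 6: $882.53 +$19.41 interest = $901.94; pay $128.84 → $773.10
Quarter 7: $773.10 +$17.00 interest = $790.10; pay $131.68 → $658.42
Quarter 8: $658.42 +$14.48 interest = $672.90; pay $134.58 → $538.32
Quarter 9: $538.32 +$11.84 interest = $550.16; pay $137.54 → $412.62
Quarter 10: $412.62 +$9.07 interest = $421.69; pay $140.56 → $281.13
Quarter 11: $281.13 +$6.18 interest = $287.31; pay $143.65 → $143.66
Quarter 12: $143.66 +$3.16 interest = $146.82; pay $146.82 → $0.00
Total interest: $29.85 + $27.96 + $25.98 + $23.89 + $21.71 + $19.41 + $17.00 + $14.48 + $11.84 + $9.07 + $6.18 + $3.16 = $210.53

$210.53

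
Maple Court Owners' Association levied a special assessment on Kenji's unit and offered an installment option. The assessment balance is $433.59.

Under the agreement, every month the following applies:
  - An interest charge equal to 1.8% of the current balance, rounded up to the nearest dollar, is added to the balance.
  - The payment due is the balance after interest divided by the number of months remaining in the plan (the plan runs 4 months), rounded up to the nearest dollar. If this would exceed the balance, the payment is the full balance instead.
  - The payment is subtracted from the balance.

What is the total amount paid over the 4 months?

$455.59

# | Opening | Interest | Payment | End bal
1 | $433.59 | $8.00 | $111.00 | $330.59
2 | $330.59 | $6.00 | $113.00 | $223.59
3 | $223.59 | $5.00 | $115.00 | $113.59
4 | $113.59 | $3.00 | $116.59 | $0.00
Total paid: $455.59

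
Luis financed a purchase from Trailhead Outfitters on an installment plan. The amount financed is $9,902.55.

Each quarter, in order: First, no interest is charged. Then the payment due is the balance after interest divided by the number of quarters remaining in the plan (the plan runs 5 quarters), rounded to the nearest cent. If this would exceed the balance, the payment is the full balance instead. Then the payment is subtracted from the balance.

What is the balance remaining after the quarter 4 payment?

Quarter 1: opening $9,902.55; payment $1,980.51; balance $7,922.04
Quarter 2: opening $7,922.04; payment $1,980.51; balance $5,941.53
Quarter 3: opening $5,941.53; payment $1,980.51; balance $3,961.02
Quarter 4: opening $3,961.02; payment $1,980.51; balance $1,980.51

$1,980.51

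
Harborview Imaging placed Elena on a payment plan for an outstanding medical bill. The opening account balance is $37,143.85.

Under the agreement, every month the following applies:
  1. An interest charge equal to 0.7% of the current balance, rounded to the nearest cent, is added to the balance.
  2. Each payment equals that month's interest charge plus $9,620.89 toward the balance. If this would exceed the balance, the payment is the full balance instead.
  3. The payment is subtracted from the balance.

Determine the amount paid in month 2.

Month 1: $37,143.85 +$260.01 interest = $37,403.86; pay $9,880.90 → $27,522.96
Month 2: $27,522.96 +$192.66 interest = $27,715.62; pay $9,813.55 → $17,902.07

$9,813.55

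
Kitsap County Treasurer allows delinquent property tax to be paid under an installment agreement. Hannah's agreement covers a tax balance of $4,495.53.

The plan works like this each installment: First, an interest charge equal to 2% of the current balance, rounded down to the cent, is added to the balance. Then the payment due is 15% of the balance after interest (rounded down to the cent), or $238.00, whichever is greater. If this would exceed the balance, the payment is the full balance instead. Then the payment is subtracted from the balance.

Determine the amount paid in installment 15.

Installment 1: $4,495.53 +$89.91 interest = $4,585.44; pay $687.81 → $3,897.63
Installment 2: $3,897.63 +$77.95 interest = $3,975.58; pay $596.33 → $3,379.25
Installment 3: $3,379.25 +$67.58 interest = $3,446.83; pay $517.02 → $2,929.81
Installment 4: $2,929.81 +$58.59 interest = $2,988.40; pay $448.26 → $2,540.14
Installment 5: $2,540.14 +$50.80 interest = $2,590.94; pay $388.64 → $2,202.30
Installment 6: $2,202.30 +$44.04 interest = $2,246.34; pay $336.95 → $1,909.39
Installment 7: $1,909.39 +$38.18 interest = $1,947.57; pay $292.13 → $1,655.44
Installment 8: $1,655.44 +$33.10 interest = $1,688.54; pay $253.28 → $1,435.26
Installment 9: $1,435.26 +$28.70 interest = $1,463.96; pay $238.00 → $1,225.96
Installment 10: $1,225.96 +$24.51 interest = $1,250.47; pay $238.00 → $1,012.47
Installment 11: $1,012.47 +$20.24 interest = $1,032.71; pay $238.00 → $794.71
Installment 12: $794.71 +$15.89 interest = $810.60; pay $238.00 → $572.60
Installment 13: $572.60 +$11.45 interest = $584.05; pay $238.00 → $346.05
Installment 14: $346.05 +$6.92 interest = $352.97; pay $238.00 → $114.97
Installment 15: $114.97 +$2.29 interest = $117.26; pay $117.26 → $0.00

$117.26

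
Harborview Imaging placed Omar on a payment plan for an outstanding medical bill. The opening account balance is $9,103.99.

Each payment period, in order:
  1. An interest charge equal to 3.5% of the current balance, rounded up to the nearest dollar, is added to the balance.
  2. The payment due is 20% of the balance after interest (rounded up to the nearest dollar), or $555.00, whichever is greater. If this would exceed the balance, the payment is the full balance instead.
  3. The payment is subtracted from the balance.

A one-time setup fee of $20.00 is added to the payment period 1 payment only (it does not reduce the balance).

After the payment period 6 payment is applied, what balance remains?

$2,933.99

Payment period 1: opening $9,103.99; interest $319.00 → $9,422.99; payment $1,885.00 (+ $20.00 fee); balance $7,537.99
Payment period 2: opening $7,537.99; interest $264.00 → $7,801.99; payment $1,561.00; balance $6,240.99
Payment period 3: opening $6,240.99; interest $219.00 → $6,459.99; payment $1,292.00; balance $5,167.99
Payment period 4: opening $5,167.99; interest $181.00 → $5,348.99; payment $1,070.00; balance $4,278.99
Payment period 5: opening $4,278.99; interest $150.00 → $4,428.99; payment $886.00; balance $3,542.99
Payment period 6: opening $3,542.99; interest $125.00 → $3,667.99; payment $734.00; balance $2,933.99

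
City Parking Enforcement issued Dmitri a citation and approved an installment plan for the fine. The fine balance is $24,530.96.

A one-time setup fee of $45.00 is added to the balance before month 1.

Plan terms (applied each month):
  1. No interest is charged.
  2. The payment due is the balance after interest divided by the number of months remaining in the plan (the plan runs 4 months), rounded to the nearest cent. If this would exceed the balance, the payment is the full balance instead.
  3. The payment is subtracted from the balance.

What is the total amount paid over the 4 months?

$24,575.96

# | Opening | Payment | End bal
1 | $24,575.96 | $6,143.99 | $18,431.97
2 | $18,431.97 | $6,143.99 | $12,287.98
3 | $12,287.98 | $6,143.99 | $6,143.99
4 | $6,143.99 | $6,143.99 | $0.00
Total paid: $24,575.96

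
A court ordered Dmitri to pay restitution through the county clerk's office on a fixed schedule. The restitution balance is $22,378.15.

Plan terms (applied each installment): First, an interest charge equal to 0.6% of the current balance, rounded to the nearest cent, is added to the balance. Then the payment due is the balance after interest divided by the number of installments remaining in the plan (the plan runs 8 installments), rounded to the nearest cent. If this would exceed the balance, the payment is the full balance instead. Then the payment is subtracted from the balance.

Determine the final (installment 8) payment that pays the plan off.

$2,934.39

Installment 1: $22,378.15 +$134.27 interest = $22,512.42; pay $2,814.05 → $19,698.37
Installment 2: $19,698.37 +$118.19 interest = $19,816.56; pay $2,830.94 → $16,985.62
Installment 3: $16,985.62 +$101.91 interest = $17,087.53; pay $2,847.92 → $14,239.61
Installment 4: $14,239.61 +$85.44 interest = $14,325.05; pay $2,865.01 → $11,460.04
Installment 5: $11,460.04 +$68.76 interest = $11,528.80; pay $2,882.20 → $8,646.60
Installment 6: $8,646.60 +$51.88 interest = $8,698.48; pay $2,899.49 → $5,798.99
Installment 7: $5,798.99 +$34.79 interest = $5,833.78; pay $2,916.89 → $2,916.89
Installment 8: $2,916.89 +$17.50 interest = $2,934.39; pay $2,934.39 → $0.00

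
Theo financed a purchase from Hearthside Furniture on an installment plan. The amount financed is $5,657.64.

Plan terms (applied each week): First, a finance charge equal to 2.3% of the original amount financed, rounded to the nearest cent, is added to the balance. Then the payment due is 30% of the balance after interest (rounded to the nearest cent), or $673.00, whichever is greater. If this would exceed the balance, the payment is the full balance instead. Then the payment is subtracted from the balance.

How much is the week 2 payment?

Week 1: $5,657.64 +$130.13 interest = $5,787.77; pay $1,736.33 → $4,051.44
Week 2: $4,051.44 +$130.13 interest = $4,181.57; pay $1,254.47 → $2,927.10

$1,254.47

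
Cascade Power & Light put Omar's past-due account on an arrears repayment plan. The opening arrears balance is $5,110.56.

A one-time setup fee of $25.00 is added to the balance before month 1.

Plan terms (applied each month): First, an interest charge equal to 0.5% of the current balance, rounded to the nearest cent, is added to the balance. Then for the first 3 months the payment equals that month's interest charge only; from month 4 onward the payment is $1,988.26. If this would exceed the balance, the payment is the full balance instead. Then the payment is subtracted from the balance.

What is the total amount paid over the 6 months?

$5,260.14

# | Opening | Interest | Payment | End bal
1 | $5,135.56 | $25.68 | $25.68 | $5,135.56
2 | $5,135.56 | $25.68 | $25.68 | $5,135.56
3 | $5,135.56 | $25.68 | $25.68 | $5,135.56
4 | $5,135.56 | $25.68 | $1,988.26 | $3,172.98
5 | $3,172.98 | $15.86 | $1,988.26 | $1,200.58
6 | $1,200.58 | $6.00 | $1,206.58 | $0.00
Total paid: $5,260.14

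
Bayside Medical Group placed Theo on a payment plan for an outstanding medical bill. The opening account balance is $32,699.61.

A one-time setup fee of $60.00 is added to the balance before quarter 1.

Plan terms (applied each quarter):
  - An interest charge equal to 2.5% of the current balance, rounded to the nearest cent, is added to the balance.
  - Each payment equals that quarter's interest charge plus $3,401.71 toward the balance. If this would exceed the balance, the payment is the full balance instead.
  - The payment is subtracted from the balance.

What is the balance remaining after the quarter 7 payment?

Quarter 1: $32,759.61 +$818.99 interest = $33,578.60; pay $4,220.70 → $29,357.90
Quarter 2: $29,357.90 +$733.95 interest = $30,091.85; pay $4,135.66 → $25,956.19
Quarter 3: $25,956.19 +$648.90 interest = $26,605.09; pay $4,050.61 → $22,554.48
Quarter 4: $22,554.48 +$563.86 interest = $23,118.34; pay $3,965.57 → $19,152.77
Quarter 5: $19,152.77 +$478.82 interest = $19,631.59; pay $3,880.53 → $15,751.06
Quarter 6: $15,751.06 +$393.78 interest = $16,144.84; pay $3,795.49 → $12,349.35
Quarter 7: $12,349.35 +$308.73 interest = $12,658.08; pay $3,710.44 → $8,947.64

$8,947.64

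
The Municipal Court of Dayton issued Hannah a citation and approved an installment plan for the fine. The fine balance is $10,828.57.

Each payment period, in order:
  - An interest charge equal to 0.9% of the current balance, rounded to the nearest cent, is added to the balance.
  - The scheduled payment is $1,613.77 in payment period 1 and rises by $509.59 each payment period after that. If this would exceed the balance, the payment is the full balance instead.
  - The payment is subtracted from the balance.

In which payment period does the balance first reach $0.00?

# | Opening | Interest | Payment | End bal
1 | $10,828.57 | $97.46 | $1,613.77 | $9,312.26
2 | $9,312.26 | $83.81 | $2,123.36 | $7,272.71
3 | $7,272.71 | $65.45 | $2,632.95 | $4,705.21
4 | $4,705.21 | $42.35 | $3,142.54 | $1,605.02
5 | $1,605.02 | $14.45 | $1,619.47 | $0.00
Balance reaches $0.00 in payment period 5.

5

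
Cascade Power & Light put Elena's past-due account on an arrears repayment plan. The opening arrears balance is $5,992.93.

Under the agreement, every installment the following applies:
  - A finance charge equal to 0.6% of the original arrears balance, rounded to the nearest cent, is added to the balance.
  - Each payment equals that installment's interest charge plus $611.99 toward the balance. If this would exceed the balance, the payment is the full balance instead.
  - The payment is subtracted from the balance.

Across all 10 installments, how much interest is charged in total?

$359.60

# | Opening | Interest | Payment | End bal
1 | $5,992.93 | $35.96 | $647.95 | $5,380.94
2 | $5,380.94 | $35.96 | $647.95 | $4,768.95
3 | $4,768.95 | $35.96 | $647.95 | $4,156.96
4 | $4,156.96 | $35.96 | $647.95 | $3,544.97
5 | $3,544.97 | $35.96 | $647.95 | $2,932.98
6 | $2,932.98 | $35.96 | $647.95 | $2,320.99
7 | $2,320.99 | $35.96 | $647.95 | $1,709.00
8 | $1,709.00 | $35.96 | $647.95 | $1,097.01
9 | $1,097.01 | $35.96 | $647.95 | $485.02
10 | $485.02 | $35.96 | $520.98 | $0.00
Total interest: $35.96 + $35.96 + $35.96 + $35.96 + $35.96 + $35.96 + $35.96 + $35.96 + $35.96 + $35.96 = $359.60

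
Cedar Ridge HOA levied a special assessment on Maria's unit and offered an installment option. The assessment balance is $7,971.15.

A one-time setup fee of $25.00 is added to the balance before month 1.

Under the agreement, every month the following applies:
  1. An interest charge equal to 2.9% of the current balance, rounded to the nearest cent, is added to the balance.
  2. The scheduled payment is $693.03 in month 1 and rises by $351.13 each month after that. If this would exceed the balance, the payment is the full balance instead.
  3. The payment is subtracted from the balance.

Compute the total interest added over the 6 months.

Month 1: opening $7,996.15; interest $231.89 → $8,228.04; payment $693.03; balance $7,535.01
Month 2: opening $7,535.01; interest $218.52 → $7,753.53; payment $1,044.16; balance $6,709.37
Month 3: opening $6,709.37; interest $194.57 → $6,903.94; payment $1,395.29; balance $5,508.65
Month 4: opening $5,508.65; interest $159.75 → $5,668.40; payment $1,746.42; balance $3,921.98
Month 5: opening $3,921.98; interest $113.74 → $4,035.72; payment $2,097.55; balance $1,938.17
Month 6: opening $1,938.17; interest $56.21 → $1,994.38; payment $1,994.38; balance $0.00
Total interest: $231.89 + $218.52 + $194.57 + $159.75 + $113.74 + $56.21 = $974.68

$974.68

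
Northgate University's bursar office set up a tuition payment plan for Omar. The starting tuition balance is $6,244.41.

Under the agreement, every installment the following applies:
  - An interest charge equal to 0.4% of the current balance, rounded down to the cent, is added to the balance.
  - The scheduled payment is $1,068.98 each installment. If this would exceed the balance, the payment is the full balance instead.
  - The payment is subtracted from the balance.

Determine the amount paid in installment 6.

Installment 1: opening $6,244.41; interest $24.97 → $6,269.38; payment $1,068.98; balance $5,200.40
Installment 2: opening $5,200.40; interest $20.80 → $5,221.20; payment $1,068.98; balance $4,152.22
Installment 3: opening $4,152.22; interest $16.60 → $4,168.82; payment $1,068.98; balance $3,099.84
Installment 4: opening $3,099.84; interest $12.39 → $3,112.23; payment $1,068.98; balance $2,043.25
Installment 5: opening $2,043.25; interest $8.17 → $2,051.42; payment $1,068.98; balance $982.44
Installment 6: opening $982.44; interest $3.92 → $986.36; payment $986.36; balance $0.00

$986.36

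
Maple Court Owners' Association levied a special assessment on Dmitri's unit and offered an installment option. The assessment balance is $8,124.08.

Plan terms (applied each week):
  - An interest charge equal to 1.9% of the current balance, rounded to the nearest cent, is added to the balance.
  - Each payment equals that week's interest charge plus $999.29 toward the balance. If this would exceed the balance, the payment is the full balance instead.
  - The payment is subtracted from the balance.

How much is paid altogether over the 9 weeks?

Week 1: opening $8,124.08; interest $154.36 → $8,278.44; payment $1,153.65; balance $7,124.79
Week 2: opening $7,124.79; interest $135.37 → $7,260.16; payment $1,134.66; balance $6,125.50
Week 3: opening $6,125.50; interest $116.38 → $6,241.88; payment $1,115.67; balance $5,126.21
Week 4: opening $5,126.21; interest $97.40 → $5,223.61; payment $1,096.69; balance $4,126.92
Week 5: opening $4,126.92; interest $78.41 → $4,205.33; payment $1,077.70; balance $3,127.63
Week 6: opening $3,127.63; interest $59.42 → $3,187.05; payment $1,058.71; balance $2,128.34
Week 7: opening $2,128.34; interest $40.44 → $2,168.78; payment $1,039.73; balance $1,129.05
Week 8: opening $1,129.05; interest $21.45 → $1,150.50; payment $1,020.74; balance $129.76
Week 9: opening $129.76; interest $2.47 → $132.23; payment $132.23; balance $0.00
Total paid: $8,829.78

$8,829.78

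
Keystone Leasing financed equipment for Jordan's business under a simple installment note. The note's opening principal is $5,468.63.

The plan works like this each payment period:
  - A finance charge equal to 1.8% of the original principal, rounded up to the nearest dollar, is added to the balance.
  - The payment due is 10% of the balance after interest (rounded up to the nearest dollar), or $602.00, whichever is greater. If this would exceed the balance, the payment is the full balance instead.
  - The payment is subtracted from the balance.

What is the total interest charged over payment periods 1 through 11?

$1,089.00

# | Opening | Interest | Payment | End bal
1 | $5,468.63 | $99.00 | $602.00 | $4,965.63
2 | $4,965.63 | $99.00 | $602.00 | $4,462.63
3 | $4,462.63 | $99.00 | $602.00 | $3,959.63
4 | $3,959.63 | $99.00 | $602.00 | $3,456.63
5 | $3,456.63 | $99.00 | $602.00 | $2,953.63
6 | $2,953.63 | $99.00 | $602.00 | $2,450.63
7 | $2,450.63 | $99.00 | $602.00 | $1,947.63
8 | $1,947.63 | $99.00 | $602.00 | $1,444.63
9 | $1,444.63 | $99.00 | $602.00 | $941.63
10 | $941.63 | $99.00 | $602.00 | $438.63
11 | $438.63 | $99.00 | $537.63 | $0.00
Total interest: $99.00 + $99.00 + $99.00 + $99.00 + $99.00 + $99.00 + $99.00 + $99.00 + $99.00 + $99.00 + $99.00 = $1,089.00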